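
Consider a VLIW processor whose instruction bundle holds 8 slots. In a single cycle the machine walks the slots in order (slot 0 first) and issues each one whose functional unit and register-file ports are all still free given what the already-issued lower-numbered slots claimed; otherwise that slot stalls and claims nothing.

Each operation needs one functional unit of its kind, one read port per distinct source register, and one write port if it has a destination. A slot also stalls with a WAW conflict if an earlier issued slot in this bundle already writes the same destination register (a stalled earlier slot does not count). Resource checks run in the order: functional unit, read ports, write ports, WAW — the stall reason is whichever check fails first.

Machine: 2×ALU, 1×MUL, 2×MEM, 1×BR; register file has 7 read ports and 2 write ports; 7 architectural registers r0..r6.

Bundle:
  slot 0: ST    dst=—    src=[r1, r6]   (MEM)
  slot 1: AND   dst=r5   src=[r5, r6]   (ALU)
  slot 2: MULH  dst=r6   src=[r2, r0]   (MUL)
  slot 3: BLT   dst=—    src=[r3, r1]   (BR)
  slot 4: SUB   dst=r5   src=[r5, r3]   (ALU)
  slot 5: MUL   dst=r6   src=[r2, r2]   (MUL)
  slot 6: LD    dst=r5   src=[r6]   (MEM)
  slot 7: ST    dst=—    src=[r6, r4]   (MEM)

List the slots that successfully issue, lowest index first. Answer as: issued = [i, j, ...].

  0. MEM ⇒ go  {2A/1Mu/1Ld/1B | 5r 2w}
  1. ALU→r5 ⇒ go  {1A/1Mu/1Ld/1B | 3r 1w}
  2. MUL→r6 ⇒ go  {1A/0Mu/1Ld/1B | 1r 0w}
  3. BR ⇒ no(RD_PORT)  {1A/0Mu/1Ld/1B | 1r 0w}
  4. ALU→r5 ⇒ no(RD_PORT)  {1A/0Mu/1Ld/1B | 1r 0w}
  5. MUL→r6 ⇒ no(FU)  {1A/0Mu/1Ld/1B | 1r 0w}
  6. MEM→r5 ⇒ no(WR_PORT)  {1A/0Mu/1Ld/1B | 1r 0w}
  7. MEM ⇒ no(RD_PORT)  {1A/0Mu/1Ld/1B | 1r 0w}

issued = [0, 1, 2]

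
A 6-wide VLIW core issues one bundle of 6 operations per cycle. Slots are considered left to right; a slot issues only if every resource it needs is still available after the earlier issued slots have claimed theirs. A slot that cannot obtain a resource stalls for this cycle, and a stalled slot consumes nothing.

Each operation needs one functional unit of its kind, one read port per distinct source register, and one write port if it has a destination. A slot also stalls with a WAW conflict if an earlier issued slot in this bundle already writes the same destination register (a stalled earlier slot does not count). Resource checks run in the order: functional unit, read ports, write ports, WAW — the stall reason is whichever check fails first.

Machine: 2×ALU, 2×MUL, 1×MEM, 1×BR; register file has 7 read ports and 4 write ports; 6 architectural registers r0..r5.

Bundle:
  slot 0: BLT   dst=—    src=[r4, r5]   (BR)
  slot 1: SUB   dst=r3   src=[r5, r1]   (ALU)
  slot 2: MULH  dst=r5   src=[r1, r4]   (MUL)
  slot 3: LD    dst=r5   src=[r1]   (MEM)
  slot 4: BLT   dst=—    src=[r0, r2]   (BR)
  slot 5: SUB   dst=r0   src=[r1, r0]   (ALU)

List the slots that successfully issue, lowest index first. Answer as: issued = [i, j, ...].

#0 BR src=r4,r5 dispatched  <A:2 Mu:2 Ld:1 B:0 rd:5 wr:4>
#1 ALU src=r5,r1 dispatched  <A:1 Mu:2 Ld:1 B:0 rd:3 wr:3>
#2 MUL src=r1,r4 dispatched  <A:1 Mu:1 Ld:1 B:0 rd:1 wr:2>
#3 MEM src=r1 held:WAW  <A:1 Mu:1 Ld:1 B:0 rd:1 wr:2>
#4 BR src=r0,r2 held:FU  <A:1 Mu:1 Ld:1 B:0 rd:1 wr:2>
#5 ALU src=r1,r0 held:RD_PORT  <A:1 Mu:1 Ld:1 B:0 rd:1 wr:2>

issued = [0, 1, 2]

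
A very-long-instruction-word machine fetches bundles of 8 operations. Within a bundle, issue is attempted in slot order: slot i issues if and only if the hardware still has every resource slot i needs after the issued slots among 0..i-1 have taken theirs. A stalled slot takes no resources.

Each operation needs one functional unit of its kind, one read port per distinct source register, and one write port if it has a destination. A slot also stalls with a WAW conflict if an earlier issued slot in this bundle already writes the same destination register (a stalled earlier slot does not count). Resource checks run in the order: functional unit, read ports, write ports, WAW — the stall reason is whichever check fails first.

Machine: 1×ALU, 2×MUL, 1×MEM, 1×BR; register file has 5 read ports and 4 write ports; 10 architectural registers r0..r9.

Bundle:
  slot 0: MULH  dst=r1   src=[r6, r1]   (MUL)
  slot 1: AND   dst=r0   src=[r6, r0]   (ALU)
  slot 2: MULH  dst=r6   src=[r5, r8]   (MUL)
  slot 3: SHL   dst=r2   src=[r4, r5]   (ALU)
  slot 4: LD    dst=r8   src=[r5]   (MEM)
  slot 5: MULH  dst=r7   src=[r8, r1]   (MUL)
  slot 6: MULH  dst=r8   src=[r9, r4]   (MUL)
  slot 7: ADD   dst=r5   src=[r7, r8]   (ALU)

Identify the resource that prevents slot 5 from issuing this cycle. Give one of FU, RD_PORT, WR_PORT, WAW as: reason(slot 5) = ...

reason(slot 5) = RD_PORT

  0. MUL→r1 ⇒ go  {1A/1Mu/1Ld/1B | 3r 3w}
  1. ALU→r0 ⇒ go  {0A/1Mu/1Ld/1B | 1r 2w}
  2. MUL→r6 ⇒ no(RD_PORT)  {0A/1Mu/1Ld/1B | 1r 2w}
  3. ALU→r2 ⇒ no(FU)  {0A/1Mu/1Ld/1B | 1r 2w}
  4. MEM→r8 ⇒ go  {0A/1Mu/0Ld/1B | 0r 1w}
  5. MUL→r7 ⇒ no(RD_PORT)  {0A/1Mu/0Ld/1B | 0r 1w}
  6. MUL→r8 ⇒ no(RD_PORT)  {0A/1Mu/0Ld/1B | 0r 1w}
  7. ALU→r5 ⇒ no(FU)  {0A/1Mu/0Ld/1B | 0r 1w}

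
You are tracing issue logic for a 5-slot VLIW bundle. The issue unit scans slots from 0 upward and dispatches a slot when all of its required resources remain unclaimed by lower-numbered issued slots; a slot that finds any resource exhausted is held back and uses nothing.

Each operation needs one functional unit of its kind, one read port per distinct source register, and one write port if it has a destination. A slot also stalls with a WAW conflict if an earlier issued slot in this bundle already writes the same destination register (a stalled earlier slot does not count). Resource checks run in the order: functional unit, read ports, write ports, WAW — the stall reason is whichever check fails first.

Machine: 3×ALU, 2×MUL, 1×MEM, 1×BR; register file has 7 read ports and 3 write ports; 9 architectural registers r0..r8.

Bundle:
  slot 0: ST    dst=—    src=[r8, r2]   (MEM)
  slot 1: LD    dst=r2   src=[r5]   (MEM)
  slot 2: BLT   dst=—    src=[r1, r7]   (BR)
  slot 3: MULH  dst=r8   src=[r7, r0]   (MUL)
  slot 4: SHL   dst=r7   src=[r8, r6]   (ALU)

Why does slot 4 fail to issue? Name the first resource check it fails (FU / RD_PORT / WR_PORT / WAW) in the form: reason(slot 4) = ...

reason(slot 4) = RD_PORT

[0] MEM needs rd=2 wr=0: ok; after: ALU=3 MUL=2 MEM=0 BR=1, R=5, W=3
[1] MEM needs rd=1 wr=1: FU; after: ALU=3 MUL=2 MEM=0 BR=1, R=5, W=3
[2] BR needs rd=2 wr=0: ok; after: ALU=3 MUL=2 MEM=0 BR=0, R=3, W=3
[3] MUL needs rd=2 wr=1: ok; after: ALU=3 MUL=1 MEM=0 BR=0, R=1, W=2
[4] ALU needs rd=2 wr=1: RD_PORT; after: ALU=3 MUL=1 MEM=0 BR=0, R=1, W=2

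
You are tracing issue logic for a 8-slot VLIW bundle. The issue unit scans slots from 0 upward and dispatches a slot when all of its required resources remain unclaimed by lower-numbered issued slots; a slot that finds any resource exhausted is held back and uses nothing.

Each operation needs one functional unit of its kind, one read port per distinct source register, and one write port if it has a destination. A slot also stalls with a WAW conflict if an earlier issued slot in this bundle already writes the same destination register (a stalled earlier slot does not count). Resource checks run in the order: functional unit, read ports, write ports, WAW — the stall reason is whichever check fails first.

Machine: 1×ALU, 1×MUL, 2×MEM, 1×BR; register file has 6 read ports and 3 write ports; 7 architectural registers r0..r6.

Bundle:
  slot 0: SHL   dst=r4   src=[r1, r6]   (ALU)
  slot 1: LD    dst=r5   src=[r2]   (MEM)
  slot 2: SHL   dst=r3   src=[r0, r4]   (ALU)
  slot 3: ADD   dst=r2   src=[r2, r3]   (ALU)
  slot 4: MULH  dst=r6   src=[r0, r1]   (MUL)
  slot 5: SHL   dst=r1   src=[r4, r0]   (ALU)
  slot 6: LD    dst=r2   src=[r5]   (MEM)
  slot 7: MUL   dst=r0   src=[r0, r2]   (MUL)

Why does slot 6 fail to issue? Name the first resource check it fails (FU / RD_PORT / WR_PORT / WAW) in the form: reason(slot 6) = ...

reason(slot 6) = WR_PORT

(0) want 1×ALU +2rd +1wr — yes → AL0|MU1|ME2|BR1|rd4|wr2
(1) want 1×MEM +1rd +1wr — yes → AL0|MU1|ME1|BR1|rd3|wr1
(2) want 1×ALU +2rd +1wr — FU → AL0|MU1|ME1|BR1|rd3|wr1
(3) want 1×ALU +2rd +1wr — FU → AL0|MU1|ME1|BR1|rd3|wr1
(4) want 1×MUL +2rd +1wr — yes → AL0|MU0|ME1|BR1|rd1|wr0
(5) want 1×ALU +2rd +1wr — FU → AL0|MU0|ME1|BR1|rd1|wr0
(6) want 1×MEM +1rd +1wr — WR_PORT → AL0|MU0|ME1|BR1|rd1|wr0
(7) want 1×MUL +2rd +1wr — FU → AL0|MU0|ME1|BR1|rd1|wr0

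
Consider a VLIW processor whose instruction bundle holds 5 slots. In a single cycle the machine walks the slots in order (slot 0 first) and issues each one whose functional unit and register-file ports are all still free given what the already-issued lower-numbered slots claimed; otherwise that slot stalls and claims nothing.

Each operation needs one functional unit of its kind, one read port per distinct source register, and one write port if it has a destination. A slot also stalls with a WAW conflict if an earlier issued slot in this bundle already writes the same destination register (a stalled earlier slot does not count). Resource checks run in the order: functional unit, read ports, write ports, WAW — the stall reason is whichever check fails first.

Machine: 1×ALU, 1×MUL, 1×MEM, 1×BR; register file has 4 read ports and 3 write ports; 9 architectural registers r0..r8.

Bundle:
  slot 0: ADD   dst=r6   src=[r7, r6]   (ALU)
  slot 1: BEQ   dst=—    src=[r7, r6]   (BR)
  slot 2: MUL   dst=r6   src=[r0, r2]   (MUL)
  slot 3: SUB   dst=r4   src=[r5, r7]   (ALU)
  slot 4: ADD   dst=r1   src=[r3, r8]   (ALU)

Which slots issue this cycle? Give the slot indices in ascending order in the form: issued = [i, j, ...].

[0] ALU needs rd=2 wr=1: ok; after: ALU=0 MUL=1 MEM=1 BR=1, R=2, W=2
[1] BR needs rd=2 wr=0: ok; after: ALU=0 MUL=1 MEM=1 BR=0, R=0, W=2
[2] MUL needs rd=2 wr=1: RD_PORT; after: ALU=0 MUL=1 MEM=1 BR=0, R=0, W=2
[3] ALU needs rd=2 wr=1: FU; after: ALU=0 MUL=1 MEM=1 BR=0, R=0, W=2
[4] ALU needs rd=2 wr=1: FU; after: ALU=0 MUL=1 MEM=1 BR=0, R=0, W=2

issued = [0, 1]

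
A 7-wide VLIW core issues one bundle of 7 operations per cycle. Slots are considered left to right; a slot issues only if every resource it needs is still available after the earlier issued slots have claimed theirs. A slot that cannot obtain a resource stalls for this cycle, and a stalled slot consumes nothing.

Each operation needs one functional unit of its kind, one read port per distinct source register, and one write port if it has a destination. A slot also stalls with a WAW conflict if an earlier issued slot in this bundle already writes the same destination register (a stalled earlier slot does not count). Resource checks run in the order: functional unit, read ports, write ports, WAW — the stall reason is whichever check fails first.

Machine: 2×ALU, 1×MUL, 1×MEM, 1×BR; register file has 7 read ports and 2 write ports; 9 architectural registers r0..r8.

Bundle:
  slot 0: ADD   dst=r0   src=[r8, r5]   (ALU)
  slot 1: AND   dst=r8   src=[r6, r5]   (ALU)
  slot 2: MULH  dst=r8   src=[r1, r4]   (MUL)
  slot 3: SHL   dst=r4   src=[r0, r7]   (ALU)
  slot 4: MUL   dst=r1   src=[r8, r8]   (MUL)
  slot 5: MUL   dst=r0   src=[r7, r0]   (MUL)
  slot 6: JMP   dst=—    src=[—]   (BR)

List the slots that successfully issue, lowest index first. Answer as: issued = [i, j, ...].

  0. ALU→r0 ⇒ go  {1A/1Mu/1Ld/1B | 5r 1w}
  1. ALU→r8 ⇒ go  {0A/1Mu/1Ld/1B | 3r 0w}
  2. MUL→r8 ⇒ no(WR_PORT)  {0A/1Mu/1Ld/1B | 3r 0w}
  3. ALU→r4 ⇒ no(FU)  {0A/1Mu/1Ld/1B | 3r 0w}
  4. MUL→r1 ⇒ no(WR_PORT)  {0A/1Mu/1Ld/1B | 3r 0w}
  5. MUL→r0 ⇒ no(WR_PORT)  {0A/1Mu/1Ld/1B | 3r 0w}
  6. BR ⇒ go  {0A/1Mu/1Ld/0B | 3r 0w}

issued = [0, 1, 6]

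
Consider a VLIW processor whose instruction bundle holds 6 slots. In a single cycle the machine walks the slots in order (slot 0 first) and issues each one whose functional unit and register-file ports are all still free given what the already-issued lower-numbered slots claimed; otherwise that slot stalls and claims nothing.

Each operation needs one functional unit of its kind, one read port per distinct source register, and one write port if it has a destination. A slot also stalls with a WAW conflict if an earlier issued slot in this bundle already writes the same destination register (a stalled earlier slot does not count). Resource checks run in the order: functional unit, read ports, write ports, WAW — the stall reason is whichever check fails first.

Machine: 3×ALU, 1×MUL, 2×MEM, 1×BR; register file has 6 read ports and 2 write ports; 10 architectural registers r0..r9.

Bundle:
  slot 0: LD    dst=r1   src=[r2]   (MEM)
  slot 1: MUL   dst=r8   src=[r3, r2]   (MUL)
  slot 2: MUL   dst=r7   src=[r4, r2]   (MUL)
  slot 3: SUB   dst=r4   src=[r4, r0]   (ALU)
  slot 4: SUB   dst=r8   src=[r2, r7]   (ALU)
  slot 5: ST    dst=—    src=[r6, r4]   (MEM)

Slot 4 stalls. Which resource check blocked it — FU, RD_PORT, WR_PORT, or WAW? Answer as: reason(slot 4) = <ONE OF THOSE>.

slot 0 (MEM): ISSUE — free A3,Mu1,Ld1,B1 rp5 wp1
slot 1 (MUL): ISSUE — free A3,Mu0,Ld1,B1 rp3 wp0
slot 2 (MUL): stall FU — free A3,Mu0,Ld1,B1 rp3 wp0
slot 3 (ALU): stall WR_PORT — free A3,Mu0,Ld1,B1 rp3 wp0
slot 4 (ALU): stall WR_PORT — free A3,Mu0,Ld1,B1 rp3 wp0
slot 5 (MEM): ISSUE — free A3,Mu0,Ld0,B1 rp1 wp0

reason(slot 4) = WR_PORT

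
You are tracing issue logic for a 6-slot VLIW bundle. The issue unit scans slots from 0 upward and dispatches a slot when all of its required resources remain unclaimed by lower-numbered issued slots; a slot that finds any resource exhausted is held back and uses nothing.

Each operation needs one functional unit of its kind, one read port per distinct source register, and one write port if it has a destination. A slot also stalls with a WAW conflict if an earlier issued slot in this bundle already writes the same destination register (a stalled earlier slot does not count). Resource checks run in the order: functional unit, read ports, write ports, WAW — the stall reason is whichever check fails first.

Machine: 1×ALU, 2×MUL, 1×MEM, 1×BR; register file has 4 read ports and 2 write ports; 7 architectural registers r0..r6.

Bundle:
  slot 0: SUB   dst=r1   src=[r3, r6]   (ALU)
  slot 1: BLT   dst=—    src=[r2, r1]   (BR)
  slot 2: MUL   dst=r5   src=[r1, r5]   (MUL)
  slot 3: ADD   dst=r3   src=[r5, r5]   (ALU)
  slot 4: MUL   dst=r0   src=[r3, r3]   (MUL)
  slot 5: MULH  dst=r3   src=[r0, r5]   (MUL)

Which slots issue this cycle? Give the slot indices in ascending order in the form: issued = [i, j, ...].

issued = [0, 1]

  0. ALU→r1 ⇒ go  {0A/2Mu/1Ld/1B | 2r 1w}
  1. BR ⇒ go  {0A/2Mu/1Ld/0B | 0r 1w}
  2. MUL→r5 ⇒ no(RD_PORT)  {0A/2Mu/1Ld/0B | 0r 1w}
  3. ALU→r3 ⇒ no(FU)  {0A/2Mu/1Ld/0B | 0r 1w}
  4. MUL→r0 ⇒ no(RD_PORT)  {0A/2Mu/1Ld/0B | 0r 1w}
  5. MUL→r3 ⇒ no(RD_PORT)  {0A/2Mu/1Ld/0B | 0r 1w}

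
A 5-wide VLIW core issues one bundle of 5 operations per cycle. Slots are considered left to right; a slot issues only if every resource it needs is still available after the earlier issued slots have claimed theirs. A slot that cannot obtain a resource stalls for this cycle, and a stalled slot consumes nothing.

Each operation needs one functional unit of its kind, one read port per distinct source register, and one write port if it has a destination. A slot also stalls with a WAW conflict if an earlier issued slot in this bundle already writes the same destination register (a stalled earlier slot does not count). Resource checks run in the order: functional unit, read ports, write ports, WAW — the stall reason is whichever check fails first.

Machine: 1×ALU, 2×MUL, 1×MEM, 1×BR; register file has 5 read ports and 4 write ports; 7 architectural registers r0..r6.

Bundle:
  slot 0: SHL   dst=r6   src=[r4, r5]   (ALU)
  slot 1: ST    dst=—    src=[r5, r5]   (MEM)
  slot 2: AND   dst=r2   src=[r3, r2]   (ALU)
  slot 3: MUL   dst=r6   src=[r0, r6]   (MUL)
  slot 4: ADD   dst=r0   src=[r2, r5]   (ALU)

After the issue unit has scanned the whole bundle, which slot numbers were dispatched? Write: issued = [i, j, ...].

#0 ALU src=r4,r5 dispatched  <A:0 Mu:2 Ld:1 B:1 rd:3 wr:3>
#1 MEM src=r5,r5 dispatched  <A:0 Mu:2 Ld:0 B:1 rd:2 wr:3>
#2 ALU src=r3,r2 held:FU  <A:0 Mu:2 Ld:0 B:1 rd:2 wr:3>
#3 MUL src=r0,r6 held:WAW  <A:0 Mu:2 Ld:0 B:1 rd:2 wr:3>
#4 ALU src=r2,r5 held:FU  <A:0 Mu:2 Ld:0 B:1 rd:2 wr:3>

issued = [0, 1]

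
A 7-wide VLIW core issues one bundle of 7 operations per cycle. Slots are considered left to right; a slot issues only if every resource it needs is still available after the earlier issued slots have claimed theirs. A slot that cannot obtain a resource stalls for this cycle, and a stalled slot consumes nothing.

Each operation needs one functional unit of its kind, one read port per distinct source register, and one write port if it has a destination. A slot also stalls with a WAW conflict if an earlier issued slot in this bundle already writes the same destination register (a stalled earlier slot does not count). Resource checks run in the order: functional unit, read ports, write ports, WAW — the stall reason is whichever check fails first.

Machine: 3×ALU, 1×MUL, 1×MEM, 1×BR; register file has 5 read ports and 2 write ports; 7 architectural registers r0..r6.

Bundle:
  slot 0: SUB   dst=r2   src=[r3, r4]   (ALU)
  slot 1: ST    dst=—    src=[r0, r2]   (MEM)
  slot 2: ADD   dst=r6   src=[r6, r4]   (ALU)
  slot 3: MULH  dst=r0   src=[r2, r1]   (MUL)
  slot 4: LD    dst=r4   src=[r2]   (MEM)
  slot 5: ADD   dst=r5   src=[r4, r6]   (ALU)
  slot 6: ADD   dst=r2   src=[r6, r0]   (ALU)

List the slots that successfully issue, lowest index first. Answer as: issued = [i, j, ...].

[0] ALU needs rd=2 wr=1: ok; after: ALU=2 MUL=1 MEM=1 BR=1, R=3, W=1
[1] MEM needs rd=2 wr=0: ok; after: ALU=2 MUL=1 MEM=0 BR=1, R=1, W=1
[2] ALU needs rd=2 wr=1: RD_PORT; after: ALU=2 MUL=1 MEM=0 BR=1, R=1, W=1
[3] MUL needs rd=2 wr=1: RD_PORT; after: ALU=2 MUL=1 MEM=0 BR=1, R=1, W=1
[4] MEM needs rd=1 wr=1: FU; after: ALU=2 MUL=1 MEM=0 BR=1, R=1, W=1
[5] ALU needs rd=2 wr=1: RD_PORT; after: ALU=2 MUL=1 MEM=0 BR=1, R=1, W=1
[6] ALU needs rd=2 wr=1: RD_PORT; after: ALU=2 MUL=1 MEM=0 BR=1, R=1, W=1

issued = [0, 1]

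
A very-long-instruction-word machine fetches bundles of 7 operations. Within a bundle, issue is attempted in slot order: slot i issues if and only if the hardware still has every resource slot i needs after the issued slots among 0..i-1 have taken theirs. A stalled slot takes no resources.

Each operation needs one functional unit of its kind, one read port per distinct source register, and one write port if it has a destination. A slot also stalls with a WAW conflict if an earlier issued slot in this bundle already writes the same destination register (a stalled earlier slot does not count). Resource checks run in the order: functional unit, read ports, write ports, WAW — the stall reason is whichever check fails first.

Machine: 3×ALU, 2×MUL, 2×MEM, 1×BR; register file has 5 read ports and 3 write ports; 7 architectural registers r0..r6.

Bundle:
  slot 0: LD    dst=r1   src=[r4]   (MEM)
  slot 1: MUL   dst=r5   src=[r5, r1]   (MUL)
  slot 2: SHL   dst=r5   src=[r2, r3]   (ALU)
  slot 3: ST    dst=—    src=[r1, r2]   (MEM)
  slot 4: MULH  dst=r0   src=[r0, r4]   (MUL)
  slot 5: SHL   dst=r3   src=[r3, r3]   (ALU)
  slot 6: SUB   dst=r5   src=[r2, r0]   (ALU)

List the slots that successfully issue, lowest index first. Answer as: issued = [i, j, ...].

slot 0 (MEM): ISSUE — free A3,Mu2,Ld1,B1 rp4 wp2
slot 1 (MUL): ISSUE — free A3,Mu1,Ld1,B1 rp2 wp1
slot 2 (ALU): stall WAW — free A3,Mu1,Ld1,B1 rp2 wp1
slot 3 (MEM): ISSUE — free A3,Mu1,Ld0,B1 rp0 wp1
slot 4 (MUL): stall RD_PORT — free A3,Mu1,Ld0,B1 rp0 wp1
slot 5 (ALU): stall RD_PORT — free A3,Mu1,Ld0,B1 rp0 wp1
slot 6 (ALU): stall RD_PORT — free A3,Mu1,Ld0,B1 rp0 wp1

issued = [0, 1, 3]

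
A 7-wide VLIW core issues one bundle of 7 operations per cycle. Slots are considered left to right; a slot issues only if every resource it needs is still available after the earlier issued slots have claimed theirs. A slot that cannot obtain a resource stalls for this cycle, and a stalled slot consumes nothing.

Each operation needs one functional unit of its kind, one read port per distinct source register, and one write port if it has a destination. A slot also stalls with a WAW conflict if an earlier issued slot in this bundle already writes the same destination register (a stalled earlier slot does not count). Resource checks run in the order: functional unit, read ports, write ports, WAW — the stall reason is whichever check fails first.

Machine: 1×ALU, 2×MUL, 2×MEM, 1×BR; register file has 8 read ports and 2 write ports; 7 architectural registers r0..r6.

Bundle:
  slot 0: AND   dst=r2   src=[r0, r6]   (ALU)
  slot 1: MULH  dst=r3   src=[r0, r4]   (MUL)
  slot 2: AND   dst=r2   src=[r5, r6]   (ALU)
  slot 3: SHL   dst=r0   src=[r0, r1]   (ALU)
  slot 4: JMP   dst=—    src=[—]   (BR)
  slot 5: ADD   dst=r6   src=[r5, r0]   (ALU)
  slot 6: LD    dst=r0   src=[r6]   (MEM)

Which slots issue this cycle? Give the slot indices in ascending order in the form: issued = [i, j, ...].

issued = [0, 1, 4]

[0] ALU needs rd=2 wr=1: ok; after: ALU=0 MUL=2 MEM=2 BR=1, R=6, W=1
[1] MUL needs rd=2 wr=1: ok; after: ALU=0 MUL=1 MEM=2 BR=1, R=4, W=0
[2] ALU needs rd=2 wr=1: FU; after: ALU=0 MUL=1 MEM=2 BR=1, R=4, W=0
[3] ALU needs rd=2 wr=1: FU; after: ALU=0 MUL=1 MEM=2 BR=1, R=4, W=0
[4] BR needs rd=0 wr=0: ok; after: ALU=0 MUL=1 MEM=2 BR=0, R=4, W=0
[5] ALU needs rd=2 wr=1: FU; after: ALU=0 MUL=1 MEM=2 BR=0, R=4, W=0
[6] MEM needs rd=1 wr=1: WR_PORT; after: ALU=0 MUL=1 MEM=2 BR=0, R=4, W=0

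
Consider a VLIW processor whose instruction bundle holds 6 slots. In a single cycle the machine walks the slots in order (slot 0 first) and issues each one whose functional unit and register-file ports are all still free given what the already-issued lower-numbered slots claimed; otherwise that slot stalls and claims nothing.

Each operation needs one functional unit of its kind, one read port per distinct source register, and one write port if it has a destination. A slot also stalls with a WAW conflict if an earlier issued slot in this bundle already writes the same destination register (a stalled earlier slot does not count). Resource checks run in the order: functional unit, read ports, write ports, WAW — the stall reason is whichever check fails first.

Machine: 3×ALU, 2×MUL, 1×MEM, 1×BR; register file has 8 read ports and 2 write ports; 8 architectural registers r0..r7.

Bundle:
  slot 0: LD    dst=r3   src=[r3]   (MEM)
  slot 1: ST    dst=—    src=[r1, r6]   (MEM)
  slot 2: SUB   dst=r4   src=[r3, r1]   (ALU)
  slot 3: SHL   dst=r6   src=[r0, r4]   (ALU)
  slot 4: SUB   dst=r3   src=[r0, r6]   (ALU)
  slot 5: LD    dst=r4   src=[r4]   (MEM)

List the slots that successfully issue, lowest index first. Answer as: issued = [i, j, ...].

issued = [0, 2]

(0) want 1×MEM +1rd +1wr — yes → AL3|MU2|ME0|BR1|rd7|wr1
(1) want 1×MEM +2rd +0wr — FU → AL3|MU2|ME0|BR1|rd7|wr1
(2) want 1×ALU +2rd +1wr — yes → AL2|MU2|ME0|BR1|rd5|wr0
(3) want 1×ALU +2rd +1wr — WR_PORT → AL2|MU2|ME0|BR1|rd5|wr0
(4) want 1×ALU +2rd +1wr — WR_PORT → AL2|MU2|ME0|BR1|rd5|wr0
(5) want 1×MEM +1rd +1wr — FU → AL2|MU2|ME0|BR1|rd5|wr0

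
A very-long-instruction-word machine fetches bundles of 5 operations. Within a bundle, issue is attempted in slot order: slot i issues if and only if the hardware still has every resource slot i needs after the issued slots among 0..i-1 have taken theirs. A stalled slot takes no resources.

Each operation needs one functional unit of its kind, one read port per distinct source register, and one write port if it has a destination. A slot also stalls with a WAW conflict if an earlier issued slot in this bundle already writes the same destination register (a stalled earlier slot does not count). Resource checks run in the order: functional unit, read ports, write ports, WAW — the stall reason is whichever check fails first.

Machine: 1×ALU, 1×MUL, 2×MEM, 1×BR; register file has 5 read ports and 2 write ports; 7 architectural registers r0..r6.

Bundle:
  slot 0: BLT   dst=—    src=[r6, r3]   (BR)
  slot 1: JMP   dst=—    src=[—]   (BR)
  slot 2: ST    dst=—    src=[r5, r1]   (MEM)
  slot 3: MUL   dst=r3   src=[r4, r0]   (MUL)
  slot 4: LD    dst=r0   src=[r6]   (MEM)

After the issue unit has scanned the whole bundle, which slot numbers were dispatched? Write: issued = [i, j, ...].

  0. BR ⇒ go  {1A/1Mu/2Ld/0B | 3r 2w}
  1. BR ⇒ no(FU)  {1A/1Mu/2Ld/0B | 3r 2w}
  2. MEM ⇒ go  {1A/1Mu/1Ld/0B | 1r 2w}
  3. MUL→r3 ⇒ no(RD_PORT)  {1A/1Mu/1Ld/0B | 1r 2w}
  4. MEM→r0 ⇒ go  {1A/1Mu/0Ld/0B | 0r 1w}

issued = [0, 2, 4]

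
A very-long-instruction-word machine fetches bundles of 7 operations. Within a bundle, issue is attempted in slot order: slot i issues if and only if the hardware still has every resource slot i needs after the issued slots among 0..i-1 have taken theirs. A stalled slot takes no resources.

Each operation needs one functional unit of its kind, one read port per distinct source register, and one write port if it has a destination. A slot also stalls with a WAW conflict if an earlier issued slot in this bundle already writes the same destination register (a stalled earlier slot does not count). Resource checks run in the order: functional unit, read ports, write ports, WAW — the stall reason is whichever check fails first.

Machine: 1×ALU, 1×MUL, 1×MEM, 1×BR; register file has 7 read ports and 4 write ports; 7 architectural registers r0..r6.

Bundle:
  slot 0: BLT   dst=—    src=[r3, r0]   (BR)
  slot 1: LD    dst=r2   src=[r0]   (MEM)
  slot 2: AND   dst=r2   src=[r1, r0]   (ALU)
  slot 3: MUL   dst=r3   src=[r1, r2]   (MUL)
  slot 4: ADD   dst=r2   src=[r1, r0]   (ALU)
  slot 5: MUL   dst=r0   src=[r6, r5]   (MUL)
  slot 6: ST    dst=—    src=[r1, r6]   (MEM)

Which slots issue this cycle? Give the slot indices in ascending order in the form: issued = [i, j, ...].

slot 0 (BR): ISSUE — free A1,Mu1,Ld1,B0 rp5 wp4
slot 1 (MEM): ISSUE — free A1,Mu1,Ld0,B0 rp4 wp3
slot 2 (ALU): stall WAW — free A1,Mu1,Ld0,B0 rp4 wp3
slot 3 (MUL): ISSUE — free A1,Mu0,Ld0,B0 rp2 wp2
slot 4 (ALU): stall WAW — free A1,Mu0,Ld0,B0 rp2 wp2
slot 5 (MUL): stall FU — free A1,Mu0,Ld0,B0 rp2 wp2
slot 6 (MEM): stall FU — free A1,Mu0,Ld0,B0 rp2 wp2

issued = [0, 1, 3]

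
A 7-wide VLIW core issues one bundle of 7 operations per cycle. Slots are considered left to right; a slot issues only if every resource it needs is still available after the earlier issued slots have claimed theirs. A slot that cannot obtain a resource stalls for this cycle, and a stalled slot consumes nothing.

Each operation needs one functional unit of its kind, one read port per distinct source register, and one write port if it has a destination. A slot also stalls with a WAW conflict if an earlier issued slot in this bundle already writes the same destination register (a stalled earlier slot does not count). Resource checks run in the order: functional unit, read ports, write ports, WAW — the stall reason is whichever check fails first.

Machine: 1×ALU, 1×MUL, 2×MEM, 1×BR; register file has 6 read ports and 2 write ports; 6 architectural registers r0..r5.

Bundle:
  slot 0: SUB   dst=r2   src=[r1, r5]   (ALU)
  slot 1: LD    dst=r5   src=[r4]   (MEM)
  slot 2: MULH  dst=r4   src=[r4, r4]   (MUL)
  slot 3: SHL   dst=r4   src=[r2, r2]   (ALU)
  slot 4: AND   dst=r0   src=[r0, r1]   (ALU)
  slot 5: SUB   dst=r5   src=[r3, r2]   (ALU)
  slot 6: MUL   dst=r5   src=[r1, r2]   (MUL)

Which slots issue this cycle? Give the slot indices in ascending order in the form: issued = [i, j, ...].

#0 ALU src=r1,r5 dispatched  <A:0 Mu:1 Ld:2 B:1 rd:4 wr:1>
#1 MEM src=r4 dispatched  <A:0 Mu:1 Ld:1 B:1 rd:3 wr:0>
#2 MUL src=r4,r4 held:WR_PORT  <A:0 Mu:1 Ld:1 B:1 rd:3 wr:0>
#3 ALU src=r2,r2 held:FU  <A:0 Mu:1 Ld:1 B:1 rd:3 wr:0>
#4 ALU src=r0,r1 held:FU  <A:0 Mu:1 Ld:1 B:1 rd:3 wr:0>
#5 ALU src=r3,r2 held:FU  <A:0 Mu:1 Ld:1 B:1 rd:3 wr:0>
#6 MUL src=r1,r2 held:WR_PORT  <A:0 Mu:1 Ld:1 B:1 rd:3 wr:0>

issued = [0, 1]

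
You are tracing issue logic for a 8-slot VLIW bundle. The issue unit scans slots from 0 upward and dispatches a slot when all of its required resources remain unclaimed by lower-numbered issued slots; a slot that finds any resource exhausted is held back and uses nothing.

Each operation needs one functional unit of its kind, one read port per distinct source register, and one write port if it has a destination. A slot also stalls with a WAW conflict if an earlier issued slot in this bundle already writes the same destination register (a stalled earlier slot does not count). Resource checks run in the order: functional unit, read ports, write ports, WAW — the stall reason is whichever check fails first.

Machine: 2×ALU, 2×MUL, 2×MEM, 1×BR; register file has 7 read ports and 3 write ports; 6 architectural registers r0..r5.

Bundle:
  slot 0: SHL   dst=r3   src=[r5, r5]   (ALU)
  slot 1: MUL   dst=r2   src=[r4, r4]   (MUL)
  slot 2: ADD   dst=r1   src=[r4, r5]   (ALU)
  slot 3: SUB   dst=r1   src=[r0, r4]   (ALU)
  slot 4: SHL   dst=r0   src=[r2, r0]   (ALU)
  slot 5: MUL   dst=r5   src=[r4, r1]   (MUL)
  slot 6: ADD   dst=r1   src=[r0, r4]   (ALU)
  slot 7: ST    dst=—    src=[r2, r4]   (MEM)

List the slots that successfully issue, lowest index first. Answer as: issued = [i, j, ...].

  0. ALU→r3 ⇒ go  {1A/2Mu/2Ld/1B | 6r 2w}
  1. MUL→r2 ⇒ go  {1A/1Mu/2Ld/1B | 5r 1w}
  2. ALU→r1 ⇒ go  {0A/1Mu/2Ld/1B | 3r 0w}
  3. ALU→r1 ⇒ no(FU)  {0A/1Mu/2Ld/1B | 3r 0w}
  4. ALU→r0 ⇒ no(FU)  {0A/1Mu/2Ld/1B | 3r 0w}
  5. MUL→r5 ⇒ no(WR_PORT)  {0A/1Mu/2Ld/1B | 3r 0w}
  6. ALU→r1 ⇒ no(FU)  {0A/1Mu/2Ld/1B | 3r 0w}
  7. MEM ⇒ go  {0A/1Mu/1Ld/1B | 1r 0w}

issued = [0, 1, 2, 7]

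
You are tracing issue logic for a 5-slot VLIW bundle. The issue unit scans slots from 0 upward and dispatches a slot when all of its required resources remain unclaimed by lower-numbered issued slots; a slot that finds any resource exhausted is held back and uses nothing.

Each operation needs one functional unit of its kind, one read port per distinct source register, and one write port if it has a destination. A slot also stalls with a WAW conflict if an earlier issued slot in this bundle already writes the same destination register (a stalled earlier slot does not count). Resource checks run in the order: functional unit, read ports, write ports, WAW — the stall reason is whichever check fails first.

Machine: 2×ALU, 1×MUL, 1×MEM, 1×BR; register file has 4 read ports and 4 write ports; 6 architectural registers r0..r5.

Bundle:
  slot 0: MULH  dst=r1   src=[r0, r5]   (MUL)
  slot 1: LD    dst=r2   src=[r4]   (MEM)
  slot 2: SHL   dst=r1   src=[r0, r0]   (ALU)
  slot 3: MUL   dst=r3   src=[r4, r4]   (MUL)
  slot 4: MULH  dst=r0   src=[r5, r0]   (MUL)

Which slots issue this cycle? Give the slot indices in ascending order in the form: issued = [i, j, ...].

issued = [0, 1]

(0) want 1×MUL +2rd +1wr — yes → AL2|MU0|ME1|BR1|rd2|wr3
(1) want 1×MEM +1rd +1wr — yes → AL2|MU0|ME0|BR1|rd1|wr2
(2) want 1×ALU +1rd +1wr — WAW → AL2|MU0|ME0|BR1|rd1|wr2
(3) want 1×MUL +1rd +1wr — FU → AL2|MU0|ME0|BR1|rd1|wr2
(4) want 1×MUL +2rd +1wr — FU → AL2|MU0|ME0|BR1|rd1|wr2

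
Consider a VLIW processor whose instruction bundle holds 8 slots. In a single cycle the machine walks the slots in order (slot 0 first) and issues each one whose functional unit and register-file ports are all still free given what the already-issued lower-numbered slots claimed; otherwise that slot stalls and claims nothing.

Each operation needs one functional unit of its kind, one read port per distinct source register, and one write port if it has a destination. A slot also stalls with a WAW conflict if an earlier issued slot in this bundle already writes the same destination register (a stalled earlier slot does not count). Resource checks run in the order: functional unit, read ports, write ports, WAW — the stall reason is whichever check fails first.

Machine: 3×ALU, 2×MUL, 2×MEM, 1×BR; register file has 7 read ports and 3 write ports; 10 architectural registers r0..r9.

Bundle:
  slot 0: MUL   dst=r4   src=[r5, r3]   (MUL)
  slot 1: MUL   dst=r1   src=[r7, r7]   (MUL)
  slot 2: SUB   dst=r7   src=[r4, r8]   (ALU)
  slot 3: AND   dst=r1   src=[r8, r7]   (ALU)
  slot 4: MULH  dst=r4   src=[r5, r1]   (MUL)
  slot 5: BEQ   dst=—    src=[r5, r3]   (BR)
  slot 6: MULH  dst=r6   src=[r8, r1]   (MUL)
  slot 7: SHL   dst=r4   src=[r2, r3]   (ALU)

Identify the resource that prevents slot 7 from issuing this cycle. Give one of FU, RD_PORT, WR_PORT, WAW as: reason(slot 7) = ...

[0] MUL needs rd=2 wr=1: ok; after: ALU=3 MUL=1 MEM=2 BR=1, R=5, W=2
[1] MUL needs rd=1 wr=1: ok; after: ALU=3 MUL=0 MEM=2 BR=1, R=4, W=1
[2] ALU needs rd=2 wr=1: ok; after: ALU=2 MUL=0 MEM=2 BR=1, R=2, W=0
[3] ALU needs rd=2 wr=1: WR_PORT; after: ALU=2 MUL=0 MEM=2 BR=1, R=2, W=0
[4] MUL needs rd=2 wr=1: FU; after: ALU=2 MUL=0 MEM=2 BR=1, R=2, W=0
[5] BR needs rd=2 wr=0: ok; after: ALU=2 MUL=0 MEM=2 BR=0, R=0, W=0
[6] MUL needs rd=2 wr=1: FU; after: ALU=2 MUL=0 MEM=2 BR=0, R=0, W=0
[7] ALU needs rd=2 wr=1: RD_PORT; after: ALU=2 MUL=0 MEM=2 BR=0, R=0, W=0

reason(slot 7) = RD_PORT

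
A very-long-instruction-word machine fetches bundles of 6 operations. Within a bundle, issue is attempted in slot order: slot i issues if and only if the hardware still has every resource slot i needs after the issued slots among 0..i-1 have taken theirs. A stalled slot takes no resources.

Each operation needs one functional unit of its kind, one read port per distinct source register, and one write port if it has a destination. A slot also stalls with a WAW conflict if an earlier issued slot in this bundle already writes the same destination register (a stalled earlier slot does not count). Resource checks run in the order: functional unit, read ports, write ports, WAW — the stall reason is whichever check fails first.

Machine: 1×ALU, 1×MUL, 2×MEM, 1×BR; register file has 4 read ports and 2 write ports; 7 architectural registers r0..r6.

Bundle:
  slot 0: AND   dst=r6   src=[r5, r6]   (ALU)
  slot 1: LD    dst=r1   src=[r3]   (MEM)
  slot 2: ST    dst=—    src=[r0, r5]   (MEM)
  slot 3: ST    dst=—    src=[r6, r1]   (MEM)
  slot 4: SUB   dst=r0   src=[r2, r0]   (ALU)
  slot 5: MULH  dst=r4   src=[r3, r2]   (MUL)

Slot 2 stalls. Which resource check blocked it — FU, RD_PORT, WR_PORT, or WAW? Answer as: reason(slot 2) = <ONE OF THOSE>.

#0 ALU src=r5,r6 dispatched  <A:0 Mu:1 Ld:2 B:1 rd:2 wr:1>
#1 MEM src=r3 dispatched  <A:0 Mu:1 Ld:1 B:1 rd:1 wr:0>
#2 MEM src=r0,r5 held:RD_PORT  <A:0 Mu:1 Ld:1 B:1 rd:1 wr:0>
#3 MEM src=r6,r1 held:RD_PORT  <A:0 Mu:1 Ld:1 B:1 rd:1 wr:0>
#4 ALU src=r2,r0 held:FU  <A:0 Mu:1 Ld:1 B:1 rd:1 wr:0>
#5 MUL src=r3,r2 held:RD_PORT  <A:0 Mu:1 Ld:1 B:1 rd:1 wr:0>

reason(slot 2) = RD_PORT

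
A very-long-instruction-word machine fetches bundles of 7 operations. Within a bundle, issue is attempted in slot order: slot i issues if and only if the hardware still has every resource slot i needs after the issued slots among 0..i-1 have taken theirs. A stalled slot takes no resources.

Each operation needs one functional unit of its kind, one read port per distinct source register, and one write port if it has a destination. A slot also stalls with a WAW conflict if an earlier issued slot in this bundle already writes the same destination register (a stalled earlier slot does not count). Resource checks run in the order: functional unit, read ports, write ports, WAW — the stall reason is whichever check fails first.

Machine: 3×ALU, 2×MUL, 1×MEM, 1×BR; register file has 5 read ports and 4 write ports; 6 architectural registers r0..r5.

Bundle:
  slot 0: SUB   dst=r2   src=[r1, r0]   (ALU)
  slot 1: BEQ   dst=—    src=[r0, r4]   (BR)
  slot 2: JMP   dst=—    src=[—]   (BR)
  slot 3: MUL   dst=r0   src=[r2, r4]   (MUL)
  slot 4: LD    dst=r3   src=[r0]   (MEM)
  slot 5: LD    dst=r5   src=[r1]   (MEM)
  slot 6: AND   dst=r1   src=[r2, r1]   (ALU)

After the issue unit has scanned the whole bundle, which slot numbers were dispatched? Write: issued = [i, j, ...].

issued = [0, 1, 4]

[0] ALU needs rd=2 wr=1: ok; after: ALU=2 MUL=2 MEM=1 BR=1, R=3, W=3
[1] BR needs rd=2 wr=0: ok; after: ALU=2 MUL=2 MEM=1 BR=0, R=1, W=3
[2] BR needs rd=0 wr=0: FU; after: ALU=2 MUL=2 MEM=1 BR=0, R=1, W=3
[3] MUL needs rd=2 wr=1: RD_PORT; after: ALU=2 MUL=2 MEM=1 BR=0, R=1, W=3
[4] MEM needs rd=1 wr=1: ok; after: ALU=2 MUL=2 MEM=0 BR=0, R=0, W=2
[5] MEM needs rd=1 wr=1: FU; after: ALU=2 MUL=2 MEM=0 BR=0, R=0, W=2
[6] ALU needs rd=2 wr=1: RD_PORT; after: ALU=2 MUL=2 MEM=0 BR=0, R=0, W=2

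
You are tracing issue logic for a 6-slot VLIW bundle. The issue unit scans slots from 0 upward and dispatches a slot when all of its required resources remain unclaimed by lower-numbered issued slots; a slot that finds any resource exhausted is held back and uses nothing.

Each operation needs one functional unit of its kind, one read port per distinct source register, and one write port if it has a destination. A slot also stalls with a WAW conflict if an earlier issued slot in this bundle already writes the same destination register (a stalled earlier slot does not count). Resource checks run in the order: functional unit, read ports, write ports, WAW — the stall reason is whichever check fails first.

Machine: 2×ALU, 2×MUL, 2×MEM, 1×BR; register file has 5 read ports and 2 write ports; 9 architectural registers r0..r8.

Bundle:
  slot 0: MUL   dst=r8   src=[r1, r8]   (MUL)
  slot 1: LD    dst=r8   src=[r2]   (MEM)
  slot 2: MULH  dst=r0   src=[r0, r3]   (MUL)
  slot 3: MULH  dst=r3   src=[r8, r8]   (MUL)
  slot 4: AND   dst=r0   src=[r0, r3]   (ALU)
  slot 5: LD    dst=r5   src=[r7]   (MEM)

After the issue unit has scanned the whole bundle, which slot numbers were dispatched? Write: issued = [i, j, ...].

issued = [0, 2]

slot 0 (MUL): ISSUE — free A2,Mu1,Ld2,B1 rp3 wp1
slot 1 (MEM): stall WAW — free A2,Mu1,Ld2,B1 rp3 wp1
slot 2 (MUL): ISSUE — free A2,Mu0,Ld2,B1 rp1 wp0
slot 3 (MUL): stall FU — free A2,Mu0,Ld2,B1 rp1 wp0
slot 4 (ALU): stall RD_PORT — free A2,Mu0,Ld2,B1 rp1 wp0
slot 5 (MEM): stall WR_PORT — free A2,Mu0,Ld2,B1 rp1 wp0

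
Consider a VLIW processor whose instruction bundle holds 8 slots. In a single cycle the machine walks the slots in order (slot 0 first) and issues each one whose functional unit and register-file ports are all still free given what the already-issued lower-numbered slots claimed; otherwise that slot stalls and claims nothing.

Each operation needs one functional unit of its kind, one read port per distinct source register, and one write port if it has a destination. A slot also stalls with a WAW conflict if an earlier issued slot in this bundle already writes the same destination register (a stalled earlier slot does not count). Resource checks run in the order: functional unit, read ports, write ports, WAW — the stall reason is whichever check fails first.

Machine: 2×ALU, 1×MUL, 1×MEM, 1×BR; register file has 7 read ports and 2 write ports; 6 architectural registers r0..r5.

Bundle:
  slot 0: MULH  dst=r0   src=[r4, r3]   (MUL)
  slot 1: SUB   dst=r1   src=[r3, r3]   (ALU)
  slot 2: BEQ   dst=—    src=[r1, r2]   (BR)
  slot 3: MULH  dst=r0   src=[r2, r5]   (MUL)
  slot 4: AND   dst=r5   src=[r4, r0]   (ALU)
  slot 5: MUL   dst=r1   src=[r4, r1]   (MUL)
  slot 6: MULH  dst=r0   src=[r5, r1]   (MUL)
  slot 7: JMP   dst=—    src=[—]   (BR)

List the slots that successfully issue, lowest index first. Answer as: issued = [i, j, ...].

issued = [0, 1, 2]

#0 MUL src=r4,r3 dispatched  <A:2 Mu:0 Ld:1 B:1 rd:5 wr:1>
#1 ALU src=r3,r3 dispatched  <A:1 Mu:0 Ld:1 B:1 rd:4 wr:0>
#2 BR src=r1,r2 dispatched  <A:1 Mu:0 Ld:1 B:0 rd:2 wr:0>
#3 MUL src=r2,r5 held:FU  <A:1 Mu:0 Ld:1 B:0 rd:2 wr:0>
#4 ALU src=r4,r0 held:WR_PORT  <A:1 Mu:0 Ld:1 B:0 rd:2 wr:0>
#5 MUL src=r4,r1 held:FU  <A:1 Mu:0 Ld:1 B:0 rd:2 wr:0>
#6 MUL src=r5,r1 held:FU  <A:1 Mu:0 Ld:1 B:0 rd:2 wr:0>
#7 BR src=- held:FU  <A:1 Mu:0 Ld:1 B:0 rd:2 wr:0>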